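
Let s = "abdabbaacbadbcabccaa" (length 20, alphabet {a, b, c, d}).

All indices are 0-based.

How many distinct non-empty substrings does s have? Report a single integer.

188

rank | idx | suffix
   0 |  19 | a
   1 |  18 | aa
   2 |   6 | aacbadbcabccaa
   3 |   3 | abbaacbadbcabccaa
   4 |  14 | abccaa
   5 |   0 | abdabbaacbadbcabccaa
   6 |   7 | acbadbcabccaa
   7 |  10 | adbcabccaa
   8 |   5 | baacbadbcabccaa
   9 |   9 | badbcabccaa
  10 |   4 | bbaacbadbcabccaa
  11 |  12 | bcabccaa
  12 |  15 | bccaa
  13 |   1 | bdabbaacbadbcabccaa
  14 |  17 | caa
  15 |  13 | cabccaa
  16 |   8 | cbadbcabccaa
  17 |  16 | ccaa
  18 |   2 | dabbaacbadbcabccaa
  19 |  11 | dbcabccaa

SA = [19, 18, 6, 3, 14, 0, 7, 10, 5, 9, 4, 12, 15, 1, 17, 13, 8, 16, 2, 11]
rank  pair      lcp
   1  s[19:],s[18:]  1  'a'
   2  s[18:],s[6:]  2  'aa'
   3  s[6:],s[3:]  1  'a'
   4  s[3:],s[14:]  2  'ab'
   5  s[14:],s[0:]  2  'ab'
   6  s[0:],s[7:]  1  'a'
   7  s[7:],s[10:]  1  'a'
   8  s[10:],s[5:]  0  ''
   9  s[5:],s[9:]  2  'ba'
  10  s[9:],s[4:]  1  'b'
  11  s[4:],s[12:]  1  'b'
  12  s[12:],s[15:]  2  'bc'
  13  s[15:],s[1:]  1  'b'
  14  s[1:],s[17:]  0  ''
  15  s[17:],s[13:]  2  'ca'
  16  s[13:],s[8:]  1  'c'
  17  s[8:],s[16:]  1  'c'
  18  s[16:],s[2:]  0  ''
  19  s[2:],s[11:]  1  'd'

n(n+1)/2 = 20·21/2 = 210
Σ LCP = 0 + 1 + 2 + 1 + 2 + 2 + 1 + 1 + 0 + 2 + 1 + 1 + 2 + 1 + 0 + 2 + 1 + 1 + 0 + 1 = 22
distinct = 210 − 22 = 188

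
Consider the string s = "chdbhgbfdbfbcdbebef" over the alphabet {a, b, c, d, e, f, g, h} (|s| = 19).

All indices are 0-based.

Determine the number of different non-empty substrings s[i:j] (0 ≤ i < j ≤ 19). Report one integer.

174

rank→(start, suffix):
  0 → (11, 'bcdbebef')
  1 → (14, 'bebef')
  2 → (16, 'bef')
  3 → (9, 'bfbcdbebef')
  4 → (6, 'bfdbfbcdbebef')
  5 → (3, 'bhgbfdbfbcdbebef')
  6 → (12, 'cdbebef')
  7 → (0, 'chdbhgbfdbfbcdbebef')
  8 → (13, 'dbebef')
  9 → (8, 'dbfbcdbebef')
  10 → (2, 'dbhgbfdbfbcdbebef')
  11 → (15, 'ebef')
  12 → (17, 'ef')
  13 → (18, 'f')
  14 → (10, 'fbcdbebef')
  15 → (7, 'fdbfbcdbebef')
  16 → (5, 'gbfdbfbcdbebef')
  17 → (1, 'hdbhgbfdbfbcdbebef')
  18 → (4, 'hgbfdbfbcdbebef')

SA = [11, 14, 16, 9, 6, 3, 12, 0, 13, 8, 2, 15, 17, 18, 10, 7, 5, 1, 4]
[i] adj suffixes → lcp
  [1] 11/14 → 1 ('b')
  [2] 14/16 → 2 ('be')
  [3] 16/9 → 1 ('b')
  [4] 9/6 → 2 ('bf')
  [5] 6/3 → 1 ('b')
  [6] 3/12 → 0 ('')
  [7] 12/0 → 1 ('c')
  [8] 0/13 → 0 ('')
  [9] 13/8 → 2 ('db')
  [10] 8/2 → 2 ('db')
  [11] 2/15 → 0 ('')
  [12] 15/17 → 1 ('e')
  [13] 17/18 → 0 ('')
  [14] 18/10 → 1 ('f')
  [15] 10/7 → 1 ('f')
  [16] 7/5 → 0 ('')
  [17] 5/1 → 0 ('')
  [18] 1/4 → 1 ('h')

n(n+1)/2 = 19·20/2 = 190
Σ LCP = 0 + 1 + 2 + 1 + 2 + 1 + 0 + 1 + 0 + 2 + 2 + 0 + 1 + 0 + 1 + 1 + 0 + 0 + 1 = 16
distinct = 190 − 16 = 174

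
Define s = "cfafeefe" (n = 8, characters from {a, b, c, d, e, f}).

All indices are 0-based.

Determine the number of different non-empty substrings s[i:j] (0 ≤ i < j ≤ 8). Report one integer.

rank | idx | suffix
   0 |   2 | afeefe
   1 |   0 | cfafeefe
   2 |   7 | e
   3 |   4 | eefe
   4 |   5 | efe
   5 |   1 | fafeefe
   6 |   6 | fe
   7 |   3 | feefe

SA = [2, 0, 7, 4, 5, 1, 6, 3]
[i] adj suffixes → lcp
  [1] 2/0 → 0 ('')
  [2] 0/7 → 0 ('')
  [3] 7/4 → 1 ('e')
  [4] 4/5 → 1 ('e')
  [5] 5/1 → 0 ('')
  [6] 1/6 → 1 ('f')
  [7] 6/3 → 2 ('fe')

n(n+1)/2 = 8·9/2 = 36
Σ LCP = 0 + 0 + 0 + 1 + 1 + 0 + 1 + 2 = 5
distinct = 36 − 5 = 31

31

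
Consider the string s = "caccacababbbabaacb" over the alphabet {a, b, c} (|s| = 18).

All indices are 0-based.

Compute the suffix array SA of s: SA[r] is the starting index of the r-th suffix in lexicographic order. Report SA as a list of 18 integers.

[14, 12, 6, 8, 4, 15, 1, 17, 13, 11, 7, 10, 9, 5, 3, 0, 16, 2]

sorted suffixes:
  #0 SA[0]=14  'aacb'
  #1 SA[1]=12  'abaacb'
  #2 SA[2]=6  'ababbbabaacb'
  #3 SA[3]=8  'abbbabaacb'
  #4 SA[4]=4  'acababbbabaacb'
  #5 SA[5]=15  'acb'
  #6 SA[6]=1  'accacababbbabaacb'
  #7 SA[7]=17  'b'
  #8 SA[8]=13  'baacb'
  #9 SA[9]=11  'babaacb'
  #10 SA[10]=7  'babbbabaacb'
  #11 SA[11]=10  'bbabaacb'
  #12 SA[12]=9  'bbbabaacb'
  #13 SA[13]=5  'cababbbabaacb'
  #14 SA[14]=3  'cacababbbabaacb'
  #15 SA[15]=0  'caccacababbbabaacb'
  #16 SA[16]=16  'cb'
  #17 SA[17]=2  'ccacababbbabaacb'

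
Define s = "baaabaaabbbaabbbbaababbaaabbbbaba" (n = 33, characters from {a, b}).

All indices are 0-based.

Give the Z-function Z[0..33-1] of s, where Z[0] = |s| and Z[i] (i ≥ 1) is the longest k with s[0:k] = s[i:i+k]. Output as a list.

[33, 0, 0, 0, 5, 0, 0, 0, 1, 1, 3, 0, 0, 1, 1, 1, 3, 0, 0, 2, 0, 1, 5, 0, 0, 0, 1, 1, 1, 2, 0, 2, 0]

Z[0]=33
i=1: i≥r, start 0; Z[1]=0
i=2: i≥r, start 0; Z[2]=0
i=3: i≥r, start 0; Z[3]=0
i=4: i≥r, start 0; Z[4]=5 scan→box=[4,9)
i=5: min(r-i=4, Z[1]=0)=0; Z[5]=0
i=6: min(r-i=3, Z[2]=0)=0; Z[6]=0
i=7: min(r-i=2, Z[3]=0)=0; Z[7]=0
i=8: min(r-i=1, Z[4]=5)=1; Z[8]=1
i=9: i≥r, start 0; Z[9]=1 scan→box=[9,10)
i=10: i≥r, start 0; Z[10]=3 scan→box=[10,13)
i=11: min(r-i=2, Z[1]=0)=0; Z[11]=0
i=12: min(r-i=1, Z[2]=0)=0; Z[12]=0
i=13: i≥r, start 0; Z[13]=1 scan→box=[13,14)
i=14: i≥r, start 0; Z[14]=1 scan→box=[14,15)
i=15: i≥r, start 0; Z[15]=1 scan→box=[15,16)
i=16: i≥r, start 0; Z[16]=3 scan→box=[16,19)
i=17: min(r-i=2, Z[1]=0)=0; Z[17]=0
i=18: min(r-i=1, Z[2]=0)=0; Z[18]=0
i=19: i≥r, start 0; Z[19]=2 scan→box=[19,21)
i=20: min(r-i=1, Z[1]=0)=0; Z[20]=0
i=21: i≥r, start 0; Z[21]=1 scan→box=[21,22)
i=22: i≥r, start 0; Z[22]=5 scan→box=[22,27)
i=23: min(r-i=4, Z[1]=0)=0; Z[23]=0
i=24: min(r-i=3, Z[2]=0)=0; Z[24]=0
i=25: min(r-i=2, Z[3]=0)=0; Z[25]=0
i=26: min(r-i=1, Z[4]=5)=1; Z[26]=1
i=27: i≥r, start 0; Z[27]=1 scan→box=[27,28)
i=28: i≥r, start 0; Z[28]=1 scan→box=[28,29)
i=29: i≥r, start 0; Z[29]=2 scan→box=[29,31)
i=30: min(r-i=1, Z[1]=0)=0; Z[30]=0
i=31: i≥r, start 0; Z[31]=2 scan→box=[31,33)
i=32: min(r-i=1, Z[1]=0)=0; Z[32]=0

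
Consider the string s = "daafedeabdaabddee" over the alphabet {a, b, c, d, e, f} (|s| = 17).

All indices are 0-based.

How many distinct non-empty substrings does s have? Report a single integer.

rank | idx | suffix
   0 |  10 | aabddee
   1 |   1 | aafedeabdaabddee
   2 |   7 | abdaabddee
   3 |  11 | abddee
   4 |   2 | afedeabdaabddee
   5 |   8 | bdaabddee
   6 |  12 | bddee
   7 |   9 | daabddee
   8 |   0 | daafedeabdaabddee
   9 |  13 | ddee
  10 |   5 | deabdaabddee
  11 |  14 | dee
  12 |  16 | e
  13 |   6 | eabdaabddee
  14 |   4 | edeabdaabddee
  15 |  15 | ee
  16 |   3 | fedeabdaabddee

SA = [10, 1, 7, 11, 2, 8, 12, 9, 0, 13, 5, 14, 16, 6, 4, 15, 3]
rank  pair      lcp
   1  s[10:],s[1:]  2  'aa'
   2  s[1:],s[7:]  1  'a'
   3  s[7:],s[11:]  3  'abd'
   4  s[11:],s[2:]  1  'a'
   5  s[2:],s[8:]  0  ''
   6  s[8:],s[12:]  2  'bd'
   7  s[12:],s[9:]  0  ''
   8  s[9:],s[0:]  3  'daa'
   9  s[0:],s[13:]  1  'd'
  10  s[13:],s[5:]  1  'd'
  11  s[5:],s[14:]  2  'de'
  12  s[14:],s[16:]  0  ''
  13  s[16:],s[6:]  1  'e'
  14  s[6:],s[4:]  1  'e'
  15  s[4:],s[15:]  1  'e'
  16  s[15:],s[3:]  0  ''

n(n+1)/2 = 17·18/2 = 153
Σ LCP = 0 + 2 + 1 + 3 + 1 + 0 + 2 + 0 + 3 + 1 + 1 + 2 + 0 + 1 + 1 + 1 + 0 = 19
distinct = 153 − 19 = 134

134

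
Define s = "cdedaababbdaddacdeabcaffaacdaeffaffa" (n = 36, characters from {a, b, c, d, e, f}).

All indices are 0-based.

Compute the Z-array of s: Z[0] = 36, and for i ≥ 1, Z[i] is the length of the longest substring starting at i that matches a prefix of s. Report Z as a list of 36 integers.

[36, 0, 0, 0, 0, 0, 0, 0, 0, 0, 0, 0, 0, 0, 0, 3, 0, 0, 0, 0, 1, 0, 0, 0, 0, 0, 2, 0, 0, 0, 0, 0, 0, 0, 0, 0]

Z[0]=36
i=1: outside box; Z[1]=0
i=2: outside box; Z[2]=0
i=3: outside box; Z[3]=0
i=4: outside box; Z[4]=0
i=5: outside box; Z[5]=0
i=6: outside box; Z[6]=0
i=7: outside box; Z[7]=0
i=8: outside box; Z[8]=0
i=9: outside box; Z[9]=0
i=10: outside box; Z[10]=0
i=11: outside box; Z[11]=0
i=12: outside box; Z[12]=0
i=13: outside box; Z[13]=0
i=14: outside box; Z[14]=0
i=15: outside box; Z[15]=3 extend→box=[15,18)
i=16: min(r-i=2, Z[1]=0)=0; Z[16]=0
i=17: min(r-i=1, Z[2]=0)=0; Z[17]=0
i=18: outside box; Z[18]=0
i=19: outside box; Z[19]=0
i=20: outside box; Z[20]=1 extend→box=[20,21)
i=21: outside box; Z[21]=0
i=22: outside box; Z[22]=0
i=23: outside box; Z[23]=0
i=24: outside box; Z[24]=0
i=25: outside box; Z[25]=0
i=26: outside box; Z[26]=2 extend→box=[26,28)
i=27: min(r-i=1, Z[1]=0)=0; Z[27]=0
i=28: outside box; Z[28]=0
i=29: outside box; Z[29]=0
i=30: outside box; Z[30]=0
i=31: outside box; Z[31]=0
i=32: outside box; Z[32]=0
i=33: outside box; Z[33]=0
i=34: outside box; Z[34]=0
i=35: outside box; Z[35]=0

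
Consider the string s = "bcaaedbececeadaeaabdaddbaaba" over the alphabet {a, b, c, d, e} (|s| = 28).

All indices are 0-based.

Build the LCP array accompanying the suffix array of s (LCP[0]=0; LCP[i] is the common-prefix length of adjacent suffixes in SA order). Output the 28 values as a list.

rank | idx | suffix
   0 |  27 | a
   1 |  24 | aaba
   2 |  16 | aabdaddbaaba
   3 |   2 | aaedbececeadaeaabdaddbaaba
   4 |  25 | aba
   5 |  17 | abdaddbaaba
   6 |  12 | adaeaabdaddbaaba
   7 |  20 | addbaaba
   8 |  14 | aeaabdaddbaaba
   9 |   3 | aedbececeadaeaabdaddbaaba
  10 |  26 | ba
  11 |  23 | baaba
  12 |   0 | bcaaedbececeadaeaabdaddbaaba
  13 |  18 | bdaddbaaba
  14 |   6 | bececeadaeaabdaddbaaba
  15 |   1 | caaedbececeadaeaabdaddbaaba
  16 |  10 | ceadaeaabdaddbaaba
  17 |   8 | ceceadaeaabdaddbaaba
  18 |  19 | daddbaaba
  19 |  13 | daeaabdaddbaaba
  20 |  22 | dbaaba
  21 |   5 | dbececeadaeaabdaddbaaba
  22 |  21 | ddbaaba
  23 |  15 | eaabdaddbaaba
  24 |  11 | eadaeaabdaddbaaba
  25 |   9 | eceadaeaabdaddbaaba
  26 |   7 | ececeadaeaabdaddbaaba
  27 |   4 | edbececeadaeaabdaddbaaba

SA = [27, 24, 16, 2, 25, 17, 12, 20, 14, 3, 26, 23, 0, 18, 6, 1, 10, 8, 19, 13, 22, 5, 21, 15, 11, 9, 7, 4]
i: (SA[i-1],SA[i]) lcp shared
  1: (27,24) 1 'a'
  2: (24,16) 3 'aab'
  3: (16,2) 2 'aa'
  4: (2,25) 1 'a'
  5: (25,17) 2 'ab'
  6: (17,12) 1 'a'
  7: (12,20) 2 'ad'
  8: (20,14) 1 'a'
  9: (14,3) 2 'ae'
  10: (3,26) 0 ''
  11: (26,23) 2 'ba'
  12: (23,0) 1 'b'
  13: (0,18) 1 'b'
  14: (18,6) 1 'b'
  15: (6,1) 0 ''
  16: (1,10) 1 'c'
  17: (10,8) 2 'ce'
  18: (8,19) 0 ''
  19: (19,13) 2 'da'
  20: (13,22) 1 'd'
  21: (22,5) 2 'db'
  22: (5,21) 1 'd'
  23: (21,15) 0 ''
  24: (15,11) 2 'ea'
  25: (11,9) 1 'e'
  26: (9,7) 3 'ece'
  27: (7,4) 1 'e'

[0, 1, 3, 2, 1, 2, 1, 2, 1, 2, 0, 2, 1, 1, 1, 0, 1, 2, 0, 2, 1, 2, 1, 0, 2, 1, 3, 1]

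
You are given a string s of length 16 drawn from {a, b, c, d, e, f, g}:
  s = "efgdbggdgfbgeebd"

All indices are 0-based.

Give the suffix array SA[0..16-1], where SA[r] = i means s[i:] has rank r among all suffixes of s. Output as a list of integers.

rank→(start, suffix):
  0 → (14, 'bd')
  1 → (10, 'bgeebd')
  2 → (4, 'bggdgfbgeebd')
  3 → (15, 'd')
  4 → (3, 'dbggdgfbgeebd')
  5 → (7, 'dgfbgeebd')
  6 → (13, 'ebd')
  7 → (12, 'eebd')
  8 → (0, 'efgdbggdgfbgeebd')
  9 → (9, 'fbgeebd')
  10 → (1, 'fgdbggdgfbgeebd')
  11 → (2, 'gdbggdgfbgeebd')
  12 → (6, 'gdgfbgeebd')
  13 → (11, 'geebd')
  14 → (8, 'gfbgeebd')
  15 → (5, 'ggdgfbgeebd')

[14, 10, 4, 15, 3, 7, 13, 12, 0, 9, 1, 2, 6, 11, 8, 5]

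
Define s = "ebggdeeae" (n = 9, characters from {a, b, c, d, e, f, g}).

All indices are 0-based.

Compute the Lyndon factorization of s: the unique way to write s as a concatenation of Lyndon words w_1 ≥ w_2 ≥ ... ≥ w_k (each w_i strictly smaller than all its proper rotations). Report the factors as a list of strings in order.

["e", "bggdee", "ae"]

emit factor 1: 'e' (i=0, period=1)
emit factor 2: 'bggdee' (i=1, period=6)
emit factor 3: 'ae' (i=7, period=2)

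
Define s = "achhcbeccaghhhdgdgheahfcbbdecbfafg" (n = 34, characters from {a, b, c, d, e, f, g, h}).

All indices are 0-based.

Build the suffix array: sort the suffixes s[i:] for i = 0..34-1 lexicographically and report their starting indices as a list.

[0, 31, 9, 20, 24, 25, 5, 29, 8, 23, 4, 28, 7, 1, 26, 14, 16, 19, 27, 6, 30, 22, 32, 33, 15, 17, 10, 3, 13, 18, 21, 2, 12, 11]

rank | idx | suffix
   0 |   0 | achhcbeccaghhhdgdgheahfcbbdecbfafg
   1 |  31 | afg
   2 |   9 | aghhhdgdgheahfcbbdecbfafg
   3 |  20 | ahfcbbdecbfafg
   4 |  24 | bbdecbfafg
   5 |  25 | bdecbfafg
   6 |   5 | beccaghhhdgdgheahfcbbdecbfafg
   7 |  29 | bfafg
   8 |   8 | caghhhdgdgheahfcbbdecbfafg
   9 |  23 | cbbdecbfafg
  10 |   4 | cbeccaghhhdgdgheahfcbbdecbfafg
  11 |  28 | cbfafg
  12 |   7 | ccaghhhdgdgheahfcbbdecbfafg
  13 |   1 | chhcbeccaghhhdgdgheahfcbbdecbfafg
  14 |  26 | decbfafg
  15 |  14 | dgdgheahfcbbdecbfafg
  16 |  16 | dgheahfcbbdecbfafg
  17 |  19 | eahfcbbdecbfafg
  18 |  27 | ecbfafg
  19 |   6 | eccaghhhdgdgheahfcbbdecbfafg
  20 |  30 | fafg
  21 |  22 | fcbbdecbfafg
  22 |  32 | fg
  23 |  33 | g
  24 |  15 | gdgheahfcbbdecbfafg
  25 |  17 | gheahfcbbdecbfafg
  26 |  10 | ghhhdgdgheahfcbbdecbfafg
  27 |   3 | hcbeccaghhhdgdgheahfcbbdecbfafg
  28 |  13 | hdgdgheahfcbbdecbfafg
  29 |  18 | heahfcbbdecbfafg
  30 |  21 | hfcbbdecbfafg
  31 |   2 | hhcbeccaghhhdgdgheahfcbbdecbfafg
  32 |  12 | hhdgdgheahfcbbdecbfafg
  33 |  11 | hhhdgdgheahfcbbdecbfafg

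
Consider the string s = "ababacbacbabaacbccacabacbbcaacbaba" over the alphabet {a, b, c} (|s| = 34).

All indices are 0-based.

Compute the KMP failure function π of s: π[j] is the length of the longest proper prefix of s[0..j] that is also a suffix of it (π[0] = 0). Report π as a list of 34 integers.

π[0] = 0
j=1 s[j]='b': π[1]=0 (border '')
j=2 s[j]='a': π[2]=1 (border 'a')
j=3 s[j]='b': π[3]=2 (border 'ab')
j=4 s[j]='a': π[4]=3 (border 'aba')
j=5 s[j]='c': k: 3→1→0; π[5]=0 (border '')
j=6 s[j]='b': π[6]=0 (border '')
j=7 s[j]='a': π[7]=1 (border 'a')
j=8 s[j]='c': k: 1→0; π[8]=0 (border '')
j=9 s[j]='b': π[9]=0 (border '')
j=10 s[j]='a': π[10]=1 (border 'a')
j=11 s[j]='b': π[11]=2 (border 'ab')
j=12 s[j]='a': π[12]=3 (border 'aba')
j=13 s[j]='a': k: 3→1→0; π[13]=1 (border 'a')
j=14 s[j]='c': k: 1→0; π[14]=0 (border '')
j=15 s[j]='b': π[15]=0 (border '')
j=16 s[j]='c': π[16]=0 (border '')
j=17 s[j]='c': π[17]=0 (border '')
j=18 s[j]='a': π[18]=1 (border 'a')
j=19 s[j]='c': k: 1→0; π[19]=0 (border '')
j=20 s[j]='a': π[20]=1 (border 'a')
j=21 s[j]='b': π[21]=2 (border 'ab')
j=22 s[j]='a': π[22]=3 (border 'aba')
j=23 s[j]='c': k: 3→1→0; π[23]=0 (border '')
j=24 s[j]='b': π[24]=0 (border '')
j=25 s[j]='b': π[25]=0 (border '')
j=26 s[j]='c': π[26]=0 (border '')
j=27 s[j]='a': π[27]=1 (border 'a')
j=28 s[j]='a': k: 1→0; π[28]=1 (border 'a')
j=29 s[j]='c': k: 1→0; π[29]=0 (border '')
j=30 s[j]='b': π[30]=0 (border '')
j=31 s[j]='a': π[31]=1 (border 'a')
j=32 s[j]='b': π[32]=2 (border 'ab')
j=33 s[j]='a': π[33]=3 (border 'aba')

[0, 0, 1, 2, 3, 0, 0, 1, 0, 0, 1, 2, 3, 1, 0, 0, 0, 0, 1, 0, 1, 2, 3, 0, 0, 0, 0, 1, 1, 0, 0, 1, 2, 3]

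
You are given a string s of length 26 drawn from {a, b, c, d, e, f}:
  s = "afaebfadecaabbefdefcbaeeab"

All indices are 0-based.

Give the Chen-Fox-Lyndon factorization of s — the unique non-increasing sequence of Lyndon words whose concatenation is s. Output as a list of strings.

["af", "aebf", "adec", "aabbefdefcbaeeab"]

emit factor 1: 'af' (i=0, period=2)
emit factor 2: 'aebf' (i=2, period=4)
emit factor 3: 'adec' (i=6, period=4)
emit factor 4: 'aabbefdefcbaeeab' (i=10, period=16)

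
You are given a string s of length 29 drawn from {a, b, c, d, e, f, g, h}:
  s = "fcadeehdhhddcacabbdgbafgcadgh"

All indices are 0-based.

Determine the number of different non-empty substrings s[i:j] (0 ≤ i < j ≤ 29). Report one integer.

407

rank | idx | suffix
   0 |  15 | abbdgbafgcadgh
   1 |  13 | acabbdgbafgcadgh
   2 |   2 | adeehdhhddcacabbdgbafgcadgh
   3 |  25 | adgh
   4 |  21 | afgcadgh
   5 |  20 | bafgcadgh
   6 |  16 | bbdgbafgcadgh
   7 |  17 | bdgbafgcadgh
   8 |  14 | cabbdgbafgcadgh
   9 |  12 | cacabbdgbafgcadgh
  10 |   1 | cadeehdhhddcacabbdgbafgcadgh
  11 |  24 | cadgh
  12 |  11 | dcacabbdgbafgcadgh
  13 |  10 | ddcacabbdgbafgcadgh
  14 |   3 | deehdhhddcacabbdgbafgcadgh
  15 |  18 | dgbafgcadgh
  16 |  26 | dgh
  17 |   7 | dhhddcacabbdgbafgcadgh
  18 |   4 | eehdhhddcacabbdgbafgcadgh
  19 |   5 | ehdhhddcacabbdgbafgcadgh
  20 |   0 | fcadeehdhhddcacabbdgbafgcadgh
  21 |  22 | fgcadgh
  22 |  19 | gbafgcadgh
  23 |  23 | gcadgh
  24 |  27 | gh
  25 |  28 | h
  26 |   9 | hddcacabbdgbafgcadgh
  27 |   6 | hdhhddcacabbdgbafgcadgh
  28 |   8 | hhddcacabbdgbafgcadgh

SA = [15, 13, 2, 25, 21, 20, 16, 17, 14, 12, 1, 24, 11, 10, 3, 18, 26, 7, 4, 5, 0, 22, 19, 23, 27, 28, 9, 6, 8]
i: (SA[i-1],SA[i]) lcp shared
  1: (15,13) 1 'a'
  2: (13,2) 1 'a'
  3: (2,25) 2 'ad'
  4: (25,21) 1 'a'
  5: (21,20) 0 ''
  6: (20,16) 1 'b'
  7: (16,17) 1 'b'
  8: (17,14) 0 ''
  9: (14,12) 2 'ca'
  10: (12,1) 2 'ca'
  11: (1,24) 3 'cad'
  12: (24,11) 0 ''
  13: (11,10) 1 'd'
  14: (10,3) 1 'd'
  15: (3,18) 1 'd'
  16: (18,26) 2 'dg'
  17: (26,7) 1 'd'
  18: (7,4) 0 ''
  19: (4,5) 1 'e'
  20: (5,0) 0 ''
  21: (0,22) 1 'f'
  22: (22,19) 0 ''
  23: (19,23) 1 'g'
  24: (23,27) 1 'g'
  25: (27,28) 0 ''
  26: (28,9) 1 'h'
  27: (9,6) 2 'hd'
  28: (6,8) 1 'h'

n(n+1)/2 = 29·30/2 = 435
Σ LCP = 0 + 1 + 1 + 2 + 1 + 0 + 1 + 1 + 0 + 2 + 2 + 3 + 0 + 1 + 1 + 1 + 2 + 1 + 0 + 1 + 0 + 1 + 0 + 1 + 1 + 0 + 1 + 2 + 1 = 28
distinct = 435 − 28 = 407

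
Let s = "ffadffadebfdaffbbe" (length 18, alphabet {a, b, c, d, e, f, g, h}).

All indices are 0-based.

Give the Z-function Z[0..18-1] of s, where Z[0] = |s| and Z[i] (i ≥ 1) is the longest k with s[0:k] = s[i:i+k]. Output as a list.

Z[0]=18
i=1: fresh scan; Z[1]=1 extend→box=[1,2)
i=2: fresh scan; Z[2]=0
i=3: fresh scan; Z[3]=0
i=4: fresh scan; Z[4]=4 extend→box=[4,8)
i=5: min(r-i=3, Z[1]=1)=1; Z[5]=1
i=6: min(r-i=2, Z[2]=0)=0; Z[6]=0
i=7: min(r-i=1, Z[3]=0)=0; Z[7]=0
i=8: fresh scan; Z[8]=0
i=9: fresh scan; Z[9]=0
i=10: fresh scan; Z[10]=1 extend→box=[10,11)
i=11: fresh scan; Z[11]=0
i=12: fresh scan; Z[12]=0
i=13: fresh scan; Z[13]=2 extend→box=[13,15)
i=14: min(r-i=1, Z[1]=1)=1; Z[14]=1
i=15: fresh scan; Z[15]=0
i=16: fresh scan; Z[16]=0
i=17: fresh scan; Z[17]=0

[18, 1, 0, 0, 4, 1, 0, 0, 0, 0, 1, 0, 0, 2, 1, 0, 0, 0]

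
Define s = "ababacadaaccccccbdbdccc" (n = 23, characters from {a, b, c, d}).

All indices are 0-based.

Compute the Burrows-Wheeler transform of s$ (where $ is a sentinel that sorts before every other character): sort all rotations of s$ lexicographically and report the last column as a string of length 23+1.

cd$bbacaacdcacccdcccaabb

rank  rotation                  last
    0  $ababacadaaccccccbdbdccc  c
    1  aaccccccbdbdccc$ababacad  d
    2  ababacadaaccccccbdbdccc$  $
    3  abacadaaccccccbdbdccc$ab  b
    4  acadaaccccccbdbdccc$abab  b
    5  accccccbdbdccc$ababacada  a
    6  adaaccccccbdbdccc$ababac  c
    7  babacadaaccccccbdbdccc$a  a
    8  bacadaaccccccbdbdccc$aba  a
    9  bdbdccc$ababacadaacccccc  c
   10  bdccc$ababacadaaccccccbd  d
   11  c$ababacadaaccccccbdbdcc  c
   12  cadaaccccccbdbdccc$ababa  a
   13  cbdbdccc$ababacadaaccccc  c
   14  cc$ababacadaaccccccbdbdc  c
   15  ccbdbdccc$ababacadaacccc  c
   16  ccc$ababacadaaccccccbdbd  d
   17  cccbdbdccc$ababacadaaccc  c
   18  ccccbdbdccc$ababacadaacc  c
   19  cccccbdbdccc$ababacadaac  c
   20  ccccccbdbdccc$ababacadaa  a
   21  daaccccccbdbdccc$ababaca  a
   22  dbdccc$ababacadaaccccccb  b
   23  dccc$ababacadaaccccccbdb  b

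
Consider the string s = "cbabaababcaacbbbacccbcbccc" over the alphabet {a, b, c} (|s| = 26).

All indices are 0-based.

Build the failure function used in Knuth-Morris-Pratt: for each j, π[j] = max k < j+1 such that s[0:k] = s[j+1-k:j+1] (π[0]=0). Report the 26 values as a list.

[0, 0, 0, 0, 0, 0, 0, 0, 0, 1, 0, 0, 1, 2, 0, 0, 0, 1, 1, 1, 2, 1, 2, 1, 1, 1]

π[0] = 0
j=1 s[j]='b': π[1]=0 (border '')
j=2 s[j]='a': π[2]=0 (border '')
j=3 s[j]='b': π[3]=0 (border '')
j=4 s[j]='a': π[4]=0 (border '')
j=5 s[j]='a': π[5]=0 (border '')
j=6 s[j]='b': π[6]=0 (border '')
j=7 s[j]='a': π[7]=0 (border '')
j=8 s[j]='b': π[8]=0 (border '')
j=9 s[j]='c': π[9]=1 (border 'c')
j=10 s[j]='a': k: 1→0; π[10]=0 (border '')
j=11 s[j]='a': π[11]=0 (border '')
j=12 s[j]='c': π[12]=1 (border 'c')
j=13 s[j]='b': π[13]=2 (border 'cb')
j=14 s[j]='b': k: 2→0; π[14]=0 (border '')
j=15 s[j]='b': π[15]=0 (border '')
j=16 s[j]='a': π[16]=0 (border '')
j=17 s[j]='c': π[17]=1 (border 'c')
j=18 s[j]='c': k: 1→0; π[18]=1 (border 'c')
j=19 s[j]='c': k: 1→0; π[19]=1 (border 'c')
j=20 s[j]='b': π[20]=2 (border 'cb')
j=21 s[j]='c': k: 2→0; π[21]=1 (border 'c')
j=22 s[j]='b': π[22]=2 (border 'cb')
j=23 s[j]='c': k: 2→0; π[23]=1 (border 'c')
j=24 s[j]='c': k: 1→0; π[24]=1 (border 'c')
j=25 s[j]='c': k: 1→0; π[25]=1 (border 'c')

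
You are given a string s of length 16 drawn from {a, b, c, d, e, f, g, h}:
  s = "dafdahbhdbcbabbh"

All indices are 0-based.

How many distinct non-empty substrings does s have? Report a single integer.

rank | idx | suffix
   0 |  12 | abbh
   1 |   1 | afdahbhdbcbabbh
   2 |   4 | ahbhdbcbabbh
   3 |  11 | babbh
   4 |  13 | bbh
   5 |   9 | bcbabbh
   6 |  14 | bh
   7 |   6 | bhdbcbabbh
   8 |  10 | cbabbh
   9 |   0 | dafdahbhdbcbabbh
  10 |   3 | dahbhdbcbabbh
  11 |   8 | dbcbabbh
  12 |   2 | fdahbhdbcbabbh
  13 |  15 | h
  14 |   5 | hbhdbcbabbh
  15 |   7 | hdbcbabbh

SA = [12, 1, 4, 11, 13, 9, 14, 6, 10, 0, 3, 8, 2, 15, 5, 7]
[i] adj suffixes → lcp
  [1] 12/1 → 1 ('a')
  [2] 1/4 → 1 ('a')
  [3] 4/11 → 0 ('')
  [4] 11/13 → 1 ('b')
  [5] 13/9 → 1 ('b')
  [6] 9/14 → 1 ('b')
  [7] 14/6 → 2 ('bh')
  [8] 6/10 → 0 ('')
  [9] 10/0 → 0 ('')
  [10] 0/3 → 2 ('da')
  [11] 3/8 → 1 ('d')
  [12] 8/2 → 0 ('')
  [13] 2/15 → 0 ('')
  [14] 15/5 → 1 ('h')
  [15] 5/7 → 1 ('h')

n(n+1)/2 = 16·17/2 = 136
Σ LCP = 0 + 1 + 1 + 0 + 1 + 1 + 1 + 2 + 0 + 0 + 2 + 1 + 0 + 0 + 1 + 1 = 12
distinct = 136 − 12 = 124

124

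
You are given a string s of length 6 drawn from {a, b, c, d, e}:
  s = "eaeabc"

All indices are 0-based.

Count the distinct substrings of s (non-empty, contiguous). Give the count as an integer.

rank | idx | suffix
   0 |   3 | abc
   1 |   1 | aeabc
   2 |   4 | bc
   3 |   5 | c
   4 |   2 | eabc
   5 |   0 | eaeabc

SA = [3, 1, 4, 5, 2, 0]
i: (SA[i-1],SA[i]) lcp shared
  1: (3,1) 1 'a'
  2: (1,4) 0 ''
  3: (4,5) 0 ''
  4: (5,2) 0 ''
  5: (2,0) 2 'ea'

n(n+1)/2 = 6·7/2 = 21
Σ LCP = 0 + 1 + 0 + 0 + 0 + 2 = 3
distinct = 21 − 3 = 18

18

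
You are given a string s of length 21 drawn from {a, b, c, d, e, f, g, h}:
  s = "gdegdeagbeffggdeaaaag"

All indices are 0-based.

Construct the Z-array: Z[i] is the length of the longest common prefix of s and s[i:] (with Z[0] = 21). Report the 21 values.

Z[0]=21
i=1: outside box; Z[1]=0
i=2: outside box; Z[2]=0
i=3: outside box; Z[3]=3 grow→box=[3,6)
i=4: min(r-i=2, Z[1]=0)=0; Z[4]=0
i=5: min(r-i=1, Z[2]=0)=0; Z[5]=0
i=6: outside box; Z[6]=0
i=7: outside box; Z[7]=1 grow→box=[7,8)
i=8: outside box; Z[8]=0
i=9: outside box; Z[9]=0
i=10: outside box; Z[10]=0
i=11: outside box; Z[11]=0
i=12: outside box; Z[12]=1 grow→box=[12,13)
i=13: outside box; Z[13]=3 grow→box=[13,16)
i=14: min(r-i=2, Z[1]=0)=0; Z[14]=0
i=15: min(r-i=1, Z[2]=0)=0; Z[15]=0
i=16: outside box; Z[16]=0
i=17: outside box; Z[17]=0
i=18: outside box; Z[18]=0
i=19: outside box; Z[19]=0
i=20: outside box; Z[20]=1 grow→box=[20,21)

[21, 0, 0, 3, 0, 0, 0, 1, 0, 0, 0, 0, 1, 3, 0, 0, 0, 0, 0, 0, 1]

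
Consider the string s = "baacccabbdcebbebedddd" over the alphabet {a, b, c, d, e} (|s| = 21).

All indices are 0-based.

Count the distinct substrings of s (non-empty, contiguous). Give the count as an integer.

208

sorted suffixes:
  #0 SA[0]=1  'aacccabbdcebbebedddd'
  #1 SA[1]=6  'abbdcebbebedddd'
  #2 SA[2]=2  'acccabbdcebbebedddd'
  #3 SA[3]=0  'baacccabbdcebbebedddd'
  #4 SA[4]=7  'bbdcebbebedddd'
  #5 SA[5]=12  'bbebedddd'
  #6 SA[6]=8  'bdcebbebedddd'
  #7 SA[7]=13  'bebedddd'
  #8 SA[8]=15  'bedddd'
  #9 SA[9]=5  'cabbdcebbebedddd'
  #10 SA[10]=4  'ccabbdcebbebedddd'
  #11 SA[11]=3  'cccabbdcebbebedddd'
  #12 SA[12]=10  'cebbebedddd'
  #13 SA[13]=20  'd'
  #14 SA[14]=9  'dcebbebedddd'
  #15 SA[15]=19  'dd'
  #16 SA[16]=18  'ddd'
  #17 SA[17]=17  'dddd'
  #18 SA[18]=11  'ebbebedddd'
  #19 SA[19]=14  'ebedddd'
  #20 SA[20]=16  'edddd'

SA = [1, 6, 2, 0, 7, 12, 8, 13, 15, 5, 4, 3, 10, 20, 9, 19, 18, 17, 11, 14, 16]
[i] adj suffixes → lcp
  [1] 1/6 → 1 ('a')
  [2] 6/2 → 1 ('a')
  [3] 2/0 → 0 ('')
  [4] 0/7 → 1 ('b')
  [5] 7/12 → 2 ('bb')
  [6] 12/8 → 1 ('b')
  [7] 8/13 → 1 ('b')
  [8] 13/15 → 2 ('be')
  [9] 15/5 → 0 ('')
  [10] 5/4 → 1 ('c')
  [11] 4/3 → 2 ('cc')
  [12] 3/10 → 1 ('c')
  [13] 10/20 → 0 ('')
  [14] 20/9 → 1 ('d')
  [15] 9/19 → 1 ('d')
  [16] 19/18 → 2 ('dd')
  [17] 18/17 → 3 ('ddd')
  [18] 17/11 → 0 ('')
  [19] 11/14 → 2 ('eb')
  [20] 14/16 → 1 ('e')

n(n+1)/2 = 21·22/2 = 231
Σ LCP = 0 + 1 + 1 + 0 + 1 + 2 + 1 + 1 + 2 + 0 + 1 + 2 + 1 + 0 + 1 + 1 + 2 + 3 + 0 + 2 + 1 = 23
distinct = 231 − 23 = 208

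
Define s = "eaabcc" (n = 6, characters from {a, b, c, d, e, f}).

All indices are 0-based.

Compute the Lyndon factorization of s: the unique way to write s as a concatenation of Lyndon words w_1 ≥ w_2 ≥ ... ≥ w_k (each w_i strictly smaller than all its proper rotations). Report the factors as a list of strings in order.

emit factor 1: 'e' (i=0, period=1)
emit factor 2: 'aabcc' (i=1, period=5)

["e", "aabcc"]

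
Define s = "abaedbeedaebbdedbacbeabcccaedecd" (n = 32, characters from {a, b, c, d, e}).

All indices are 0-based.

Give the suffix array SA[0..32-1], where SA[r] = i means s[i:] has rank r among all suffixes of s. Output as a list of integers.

rank | idx | suffix
   0 |   0 | abaedbeedaebbdedbacbeabcccaedecd
   1 |  21 | abcccaedecd
   2 |  17 | acbeabcccaedecd
   3 |   9 | aebbdedbacbeabcccaedecd
   4 |   2 | aedbeedaebbdedbacbeabcccaedecd
   5 |  26 | aedecd
   6 |  16 | bacbeabcccaedecd
   7 |   1 | baedbeedaebbdedbacbeabcccaedecd
   8 |  11 | bbdedbacbeabcccaedecd
   9 |  22 | bcccaedecd
  10 |  12 | bdedbacbeabcccaedecd
  11 |  19 | beabcccaedecd
  12 |   5 | beedaebbdedbacbeabcccaedecd
  13 |  25 | caedecd
  14 |  18 | cbeabcccaedecd
  15 |  24 | ccaedecd
  16 |  23 | cccaedecd
  17 |  30 | cd
  18 |  31 | d
  19 |   8 | daebbdedbacbeabcccaedecd
  20 |  15 | dbacbeabcccaedecd
  21 |   4 | dbeedaebbdedbacbeabcccaedecd
  22 |  28 | decd
  23 |  13 | dedbacbeabcccaedecd
  24 |  20 | eabcccaedecd
  25 |  10 | ebbdedbacbeabcccaedecd
  26 |  29 | ecd
  27 |   7 | edaebbdedbacbeabcccaedecd
  28 |  14 | edbacbeabcccaedecd
  29 |   3 | edbeedaebbdedbacbeabcccaedecd
  30 |  27 | edecd
  31 |   6 | eedaebbdedbacbeabcccaedecd

[0, 21, 17, 9, 2, 26, 16, 1, 11, 22, 12, 19, 5, 25, 18, 24, 23, 30, 31, 8, 15, 4, 28, 13, 20, 10, 29, 7, 14, 3, 27, 6]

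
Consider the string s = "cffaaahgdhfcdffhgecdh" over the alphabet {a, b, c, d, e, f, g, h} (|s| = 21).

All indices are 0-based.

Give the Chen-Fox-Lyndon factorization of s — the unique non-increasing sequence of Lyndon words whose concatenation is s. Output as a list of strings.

emit factor 1: 'cff' (i=0, period=3)
emit factor 2: 'aaahgdhfcdffhgecdh' (i=3, period=18)

["cff", "aaahgdhfcdffhgecdh"]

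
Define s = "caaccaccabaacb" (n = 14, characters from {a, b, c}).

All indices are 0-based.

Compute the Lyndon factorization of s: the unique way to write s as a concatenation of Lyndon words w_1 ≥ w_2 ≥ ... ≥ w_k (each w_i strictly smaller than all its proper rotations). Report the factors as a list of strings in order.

emit factor 1: 'c' (i=0, period=1)
emit factor 2: 'aaccaccab' (i=1, period=9)
emit factor 3: 'aacb' (i=10, period=4)

["c", "aaccaccab", "aacb"]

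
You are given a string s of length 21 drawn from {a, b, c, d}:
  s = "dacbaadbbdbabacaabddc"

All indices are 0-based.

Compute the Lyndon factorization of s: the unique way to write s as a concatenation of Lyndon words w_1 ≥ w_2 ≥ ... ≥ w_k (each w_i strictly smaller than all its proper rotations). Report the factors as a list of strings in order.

emit factor 1: 'd' (i=0, period=1)
emit factor 2: 'acb' (i=1, period=3)
emit factor 3: 'aadbbdbabac' (i=4, period=11)
emit factor 4: 'aabddc' (i=15, period=6)

["d", "acb", "aadbbdbabac", "aabddc"]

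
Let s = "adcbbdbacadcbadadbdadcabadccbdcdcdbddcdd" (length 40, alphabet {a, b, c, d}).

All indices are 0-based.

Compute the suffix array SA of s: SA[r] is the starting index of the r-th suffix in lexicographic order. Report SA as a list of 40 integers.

rank→(start, suffix):
  0 → (22, 'abadccbdcdcdbddcdd')
  1 → (7, 'acadcbadadbdadcabadccbdcdcdbddcdd')
  2 → (13, 'adadbdadcabadccbdcdcdbddcdd')
  3 → (15, 'adbdadcabadccbdcdcdbddcdd')
  4 → (19, 'adcabadccbdcdcdbddcdd')
  5 → (9, 'adcbadadbdadcabadccbdcdcdbddcdd')
  6 → (0, 'adcbbdbacadcbadadbdadcabadccbdcdcdbddcdd')
  7 → (24, 'adccbdcdcdbddcdd')
  8 → (6, 'bacadcbadadbdadcabadccbdcdcdbddcdd')
  9 → (12, 'badadbdadcabadccbdcdcdbddcdd')
  10 → (23, 'badccbdcdcdbddcdd')
  11 → (3, 'bbdbacadcbadadbdadcabadccbdcdcdbddcdd')
  12 → (17, 'bdadcabadccbdcdcdbddcdd')
  13 → (4, 'bdbacadcbadadbdadcabadccbdcdcdbddcdd')
  14 → (28, 'bdcdcdbddcdd')
  15 → (34, 'bddcdd')
  16 → (21, 'cabadccbdcdcdbddcdd')
  17 → (8, 'cadcbadadbdadcabadccbdcdcdbddcdd')
  18 → (11, 'cbadadbdadcabadccbdcdcdbddcdd')
  19 → (2, 'cbbdbacadcbadadbdadcabadccbdcdcdbddcdd')
  20 → (27, 'cbdcdcdbddcdd')
  21 → (26, 'ccbdcdcdbddcdd')
  22 → (32, 'cdbddcdd')
  23 → (30, 'cdcdbddcdd')
  24 → (37, 'cdd')
  25 → (39, 'd')
  26 → (14, 'dadbdadcabadccbdcdcdbddcdd')
  27 → (18, 'dadcabadccbdcdcdbddcdd')
  28 → (5, 'dbacadcbadadbdadcabadccbdcdcdbddcdd')
  29 → (16, 'dbdadcabadccbdcdcdbddcdd')
  30 → (33, 'dbddcdd')
  31 → (20, 'dcabadccbdcdcdbddcdd')
  32 → (10, 'dcbadadbdadcabadccbdcdcdbddcdd')
  33 → (1, 'dcbbdbacadcbadadbdadcabadccbdcdcdbddcdd')
  34 → (25, 'dccbdcdcdbddcdd')
  35 → (31, 'dcdbddcdd')
  36 → (29, 'dcdcdbddcdd')
  37 → (36, 'dcdd')
  38 → (38, 'dd')
  39 → (35, 'ddcdd')

[22, 7, 13, 15, 19, 9, 0, 24, 6, 12, 23, 3, 17, 4, 28, 34, 21, 8, 11, 2, 27, 26, 32, 30, 37, 39, 14, 18, 5, 16, 33, 20, 10, 1, 25, 31, 29, 36, 38, 35]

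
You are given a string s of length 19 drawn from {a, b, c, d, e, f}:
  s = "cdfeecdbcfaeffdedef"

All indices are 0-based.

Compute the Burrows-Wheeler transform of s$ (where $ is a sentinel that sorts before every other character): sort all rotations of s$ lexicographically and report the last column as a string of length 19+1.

ffde$bcfecedfdaecfde

rank  rotation              last
    0  $cdfeecdbcfaeffdedef  f
    1  aeffdedef$cdfeecdbcf  f
    2  bcfaeffdedef$cdfeecd  d
    3  cdbcfaeffdedef$cdfee  e
    4  cdfeecdbcfaeffdedef$  $
    5  cfaeffdedef$cdfeecdb  b
    6  dbcfaeffdedef$cdfeec  c
    7  dedef$cdfeecdbcfaeff  f
    8  def$cdfeecdbcfaeffde  e
    9  dfeecdbcfaeffdedef$c  c
   10  ecdbcfaeffdedef$cdfe  e
   11  edef$cdfeecdbcfaeffd  d
   12  eecdbcfaeffdedef$cdf  f
   13  ef$cdfeecdbcfaeffded  d
   14  effdedef$cdfeecdbcfa  a
   15  f$cdfeecdbcfaeffdede  e
   16  faeffdedef$cdfeecdbc  c
   17  fdedef$cdfeecdbcfaef  f
   18  feecdbcfaeffdedef$cd  d
   19  ffdedef$cdfeecdbcfae  e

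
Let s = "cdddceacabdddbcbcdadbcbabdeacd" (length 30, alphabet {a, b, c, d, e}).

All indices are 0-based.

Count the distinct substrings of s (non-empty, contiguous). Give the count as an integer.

421

rank→(start, suffix):
  0 → (8, 'abdddbcbcdadbcbabdeacd')
  1 → (23, 'abdeacd')
  2 → (6, 'acabdddbcbcdadbcbabdeacd')
  3 → (27, 'acd')
  4 → (18, 'adbcbabdeacd')
  5 → (22, 'babdeacd')
  6 → (20, 'bcbabdeacd')
  7 → (13, 'bcbcdadbcbabdeacd')
  8 → (15, 'bcdadbcbabdeacd')
  9 → (9, 'bdddbcbcdadbcbabdeacd')
  10 → (24, 'bdeacd')
  11 → (7, 'cabdddbcbcdadbcbabdeacd')
  12 → (21, 'cbabdeacd')
  13 → (14, 'cbcdadbcbabdeacd')
  14 → (28, 'cd')
  15 → (16, 'cdadbcbabdeacd')
  16 → (0, 'cdddceacabdddbcbcdadbcbabdeacd')
  17 → (4, 'ceacabdddbcbcdadbcbabdeacd')
  18 → (29, 'd')
  19 → (17, 'dadbcbabdeacd')
  20 → (19, 'dbcbabdeacd')
  21 → (12, 'dbcbcdadbcbabdeacd')
  22 → (3, 'dceacabdddbcbcdadbcbabdeacd')
  23 → (11, 'ddbcbcdadbcbabdeacd')
  24 → (2, 'ddceacabdddbcbcdadbcbabdeacd')
  25 → (10, 'dddbcbcdadbcbabdeacd')
  26 → (1, 'dddceacabdddbcbcdadbcbabdeacd')
  27 → (25, 'deacd')
  28 → (5, 'eacabdddbcbcdadbcbabdeacd')
  29 → (26, 'eacd')

SA = [8, 23, 6, 27, 18, 22, 20, 13, 15, 9, 24, 7, 21, 14, 28, 16, 0, 4, 29, 17, 19, 12, 3, 11, 2, 10, 1, 25, 5, 26]
rank  pair      lcp
   1  s[8:],s[23:]  3  'abd'
   2  s[23:],s[6:]  1  'a'
   3  s[6:],s[27:]  2  'ac'
   4  s[27:],s[18:]  1  'a'
   5  s[18:],s[22:]  0  ''
   6  s[22:],s[20:]  1  'b'
   7  s[20:],s[13:]  3  'bcb'
   8  s[13:],s[15:]  2  'bc'
   9  s[15:],s[9:]  1  'b'
  10  s[9:],s[24:]  2  'bd'
  11  s[24:],s[7:]  0  ''
  12  s[7:],s[21:]  1  'c'
  13  s[21:],s[14:]  2  'cb'
  14  s[14:],s[28:]  1  'c'
  15  s[28:],s[16:]  2  'cd'
  16  s[16:],s[0:]  2  'cd'
  17  s[0:],s[4:]  1  'c'
  18  s[4:],s[29:]  0  ''
  19  s[29:],s[17:]  1  'd'
  20  s[17:],s[19:]  1  'd'
  21  s[19:],s[12:]  4  'dbcb'
  22  s[12:],s[3:]  1  'd'
  23  s[3:],s[11:]  1  'd'
  24  s[11:],s[2:]  2  'dd'
  25  s[2:],s[10:]  2  'dd'
  26  s[10:],s[1:]  3  'ddd'
  27  s[1:],s[25:]  1  'd'
  28  s[25:],s[5:]  0  ''
  29  s[5:],s[26:]  3  'eac'

n(n+1)/2 = 30·31/2 = 465
Σ LCP = 0 + 3 + 1 + 2 + 1 + 0 + 1 + 3 + 2 + 1 + 2 + 0 + 1 + 2 + 1 + 2 + 2 + 1 + 0 + 1 + 1 + 4 + 1 + 1 + 2 + 2 + 3 + 1 + 0 + 3 = 44
distinct = 465 − 44 = 421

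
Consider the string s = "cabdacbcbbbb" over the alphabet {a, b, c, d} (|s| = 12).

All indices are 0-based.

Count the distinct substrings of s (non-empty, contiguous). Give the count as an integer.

sorted suffixes:
  #0 SA[0]=1  'abdacbcbbbb'
  #1 SA[1]=4  'acbcbbbb'
  #2 SA[2]=11  'b'
  #3 SA[3]=10  'bb'
  #4 SA[4]=9  'bbb'
  #5 SA[5]=8  'bbbb'
  #6 SA[6]=6  'bcbbbb'
  #7 SA[7]=2  'bdacbcbbbb'
  #8 SA[8]=0  'cabdacbcbbbb'
  #9 SA[9]=7  'cbbbb'
  #10 SA[10]=5  'cbcbbbb'
  #11 SA[11]=3  'dacbcbbbb'

SA = [1, 4, 11, 10, 9, 8, 6, 2, 0, 7, 5, 3]
i: (SA[i-1],SA[i]) lcp shared
  1: (1,4) 1 'a'
  2: (4,11) 0 ''
  3: (11,10) 1 'b'
  4: (10,9) 2 'bb'
  5: (9,8) 3 'bbb'
  6: (8,6) 1 'b'
  7: (6,2) 1 'b'
  8: (2,0) 0 ''
  9: (0,7) 1 'c'
  10: (7,5) 2 'cb'
  11: (5,3) 0 ''

n(n+1)/2 = 12·13/2 = 78
Σ LCP = 0 + 1 + 0 + 1 + 2 + 3 + 1 + 1 + 0 + 1 + 2 + 0 = 12
distinct = 78 − 12 = 66

66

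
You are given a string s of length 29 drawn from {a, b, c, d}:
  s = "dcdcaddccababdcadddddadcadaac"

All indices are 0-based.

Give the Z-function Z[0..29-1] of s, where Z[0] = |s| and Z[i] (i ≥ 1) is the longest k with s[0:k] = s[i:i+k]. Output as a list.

[29, 0, 2, 0, 0, 1, 2, 0, 0, 0, 0, 0, 0, 2, 0, 0, 1, 1, 1, 1, 1, 0, 2, 0, 0, 1, 0, 0, 0]

Z[0]=29
i=1: outside box; Z[1]=0
i=2: outside box; Z[2]=2 grow→box=[2,4)
i=3: min(r-i=1, Z[1]=0)=0; Z[3]=0
i=4: outside box; Z[4]=0
i=5: outside box; Z[5]=1 grow→box=[5,6)
i=6: outside box; Z[6]=2 grow→box=[6,8)
i=7: min(r-i=1, Z[1]=0)=0; Z[7]=0
i=8: outside box; Z[8]=0
i=9: outside box; Z[9]=0
i=10: outside box; Z[10]=0
i=11: outside box; Z[11]=0
i=12: outside box; Z[12]=0
i=13: outside box; Z[13]=2 grow→box=[13,15)
i=14: min(r-i=1, Z[1]=0)=0; Z[14]=0
i=15: outside box; Z[15]=0
i=16: outside box; Z[16]=1 grow→box=[16,17)
i=17: outside box; Z[17]=1 grow→box=[17,18)
i=18: outside box; Z[18]=1 grow→box=[18,19)
i=19: outside box; Z[19]=1 grow→box=[19,20)
i=20: outside box; Z[20]=1 grow→box=[20,21)
i=21: outside box; Z[21]=0
i=22: outside box; Z[22]=2 grow→box=[22,24)
i=23: min(r-i=1, Z[1]=0)=0; Z[23]=0
i=24: outside box; Z[24]=0
i=25: outside box; Z[25]=1 grow→box=[25,26)
i=26: outside box; Z[26]=0
i=27: outside box; Z[27]=0
i=28: outside box; Z[28]=0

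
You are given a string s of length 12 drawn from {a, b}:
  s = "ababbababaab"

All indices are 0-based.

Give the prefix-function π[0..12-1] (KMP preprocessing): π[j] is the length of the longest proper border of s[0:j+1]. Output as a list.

π[0] = 0
j=1 s[j]='b': π[1]=0 (border '')
j=2 s[j]='a': π[2]=1 (border 'a')
j=3 s[j]='b': π[3]=2 (border 'ab')
j=4 s[j]='b': k: 2→0; π[4]=0 (border '')
j=5 s[j]='a': π[5]=1 (border 'a')
j=6 s[j]='b': π[6]=2 (border 'ab')
j=7 s[j]='a': π[7]=3 (border 'aba')
j=8 s[j]='b': π[8]=4 (border 'abab')
j=9 s[j]='a': k: 4→2; π[9]=3 (border 'aba')
j=10 s[j]='a': k: 3→1→0; π[10]=1 (border 'a')
j=11 s[j]='b': π[11]=2 (border 'ab')

[0, 0, 1, 2, 0, 1, 2, 3, 4, 3, 1, 2]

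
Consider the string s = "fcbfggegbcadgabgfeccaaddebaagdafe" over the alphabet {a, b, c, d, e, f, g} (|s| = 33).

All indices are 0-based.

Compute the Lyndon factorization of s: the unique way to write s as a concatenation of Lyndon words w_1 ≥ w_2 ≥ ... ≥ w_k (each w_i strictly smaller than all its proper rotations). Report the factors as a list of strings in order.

["f", "c", "bfggeg", "bc", "adg", "abgfecc", "aaddebaagdafe"]

emit factor 1: 'f' (i=0, period=1)
emit factor 2: 'c' (i=1, period=1)
emit factor 3: 'bfggeg' (i=2, period=6)
emit factor 4: 'bc' (i=8, period=2)
emit factor 5: 'adg' (i=10, period=3)
emit factor 6: 'abgfecc' (i=13, period=7)
emit factor 7: 'aaddebaagdafe' (i=20, period=13)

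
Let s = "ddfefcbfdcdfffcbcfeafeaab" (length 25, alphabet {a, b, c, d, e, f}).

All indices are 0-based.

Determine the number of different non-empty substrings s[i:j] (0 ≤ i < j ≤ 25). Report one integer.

rank | idx | suffix
   0 |  22 | aab
   1 |  23 | ab
   2 |  19 | afeaab
   3 |  24 | b
   4 |  15 | bcfeafeaab
   5 |   6 | bfdcdfffcbcfeafeaab
   6 |  14 | cbcfeafeaab
   7 |   5 | cbfdcdfffcbcfeafeaab
   8 |   9 | cdfffcbcfeafeaab
   9 |  16 | cfeafeaab
  10 |   8 | dcdfffcbcfeafeaab
  11 |   0 | ddfefcbfdcdfffcbcfeafeaab
  12 |   1 | dfefcbfdcdfffcbcfeafeaab
  13 |  10 | dfffcbcfeafeaab
  14 |  21 | eaab
  15 |  18 | eafeaab
  16 |   3 | efcbfdcdfffcbcfeafeaab
  17 |  13 | fcbcfeafeaab
  18 |   4 | fcbfdcdfffcbcfeafeaab
  19 |   7 | fdcdfffcbcfeafeaab
  20 |  20 | feaab
  21 |  17 | feafeaab
  22 |   2 | fefcbfdcdfffcbcfeafeaab
  23 |  12 | ffcbcfeafeaab
  24 |  11 | fffcbcfeafeaab

SA = [22, 23, 19, 24, 15, 6, 14, 5, 9, 16, 8, 0, 1, 10, 21, 18, 3, 13, 4, 7, 20, 17, 2, 12, 11]
i: (SA[i-1],SA[i]) lcp shared
  1: (22,23) 1 'a'
  2: (23,19) 1 'a'
  3: (19,24) 0 ''
  4: (24,15) 1 'b'
  5: (15,6) 1 'b'
  6: (6,14) 0 ''
  7: (14,5) 2 'cb'
  8: (5,9) 1 'c'
  9: (9,16) 1 'c'
  10: (16,8) 0 ''
  11: (8,0) 1 'd'
  12: (0,1) 1 'd'
  13: (1,10) 2 'df'
  14: (10,21) 0 ''
  15: (21,18) 2 'ea'
  16: (18,3) 1 'e'
  17: (3,13) 0 ''
  18: (13,4) 3 'fcb'
  19: (4,7) 1 'f'
  20: (7,20) 1 'f'
  21: (20,17) 3 'fea'
  22: (17,2) 2 'fe'
  23: (2,12) 1 'f'
  24: (12,11) 2 'ff'

n(n+1)/2 = 25·26/2 = 325
Σ LCP = 0 + 1 + 1 + 0 + 1 + 1 + 0 + 2 + 1 + 1 + 0 + 1 + 1 + 2 + 0 + 2 + 1 + 0 + 3 + 1 + 1 + 3 + 2 + 1 + 2 = 28
distinct = 325 − 28 = 297

297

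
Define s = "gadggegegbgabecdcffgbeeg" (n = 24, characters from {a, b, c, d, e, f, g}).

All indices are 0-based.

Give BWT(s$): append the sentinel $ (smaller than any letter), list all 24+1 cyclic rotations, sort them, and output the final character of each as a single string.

gggaggedcabbeggcfeb$feegd

rank  rotation                   last
    0  $gadggegegbgabecdcffgbeeg  g
    1  abecdcffgbeeg$gadggegegbg  g
    2  adggegegbgabecdcffgbeeg$g  g
    3  becdcffgbeeg$gadggegegbga  a
    4  beeg$gadggegegbgabecdcffg  g
    5  bgabecdcffgbeeg$gadggegeg  g
    6  cdcffgbeeg$gadggegegbgabe  e
    7  cffgbeeg$gadggegegbgabecd  d
    8  dcffgbeeg$gadggegegbgabec  c
    9  dggegegbgabecdcffgbeeg$ga  a
   10  ecdcffgbeeg$gadggegegbgab  b
   11  eeg$gadggegegbgabecdcffgb  b
   12  eg$gadggegegbgabecdcffgbe  e
   13  egbgabecdcffgbeeg$gadggeg  g
   14  egegbgabecdcffgbeeg$gadgg  g
   15  ffgbeeg$gadggegegbgabecdc  c
   16  fgbeeg$gadggegegbgabecdcf  f
   17  g$gadggegegbgabecdcffgbee  e
   18  gabecdcffgbeeg$gadggegegb  b
   19  gadggegegbgabecdcffgbeeg$  $
   20  gbeeg$gadggegegbgabecdcff  f
   21  gbgabecdcffgbeeg$gadggege  e
   22  gegbgabecdcffgbeeg$gadgge  e
   23  gegegbgabecdcffgbeeg$gadg  g
   24  ggegegbgabecdcffgbeeg$gad  d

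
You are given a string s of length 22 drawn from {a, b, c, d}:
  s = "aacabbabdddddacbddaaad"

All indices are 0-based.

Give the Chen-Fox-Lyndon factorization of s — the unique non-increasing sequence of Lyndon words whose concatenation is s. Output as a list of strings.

["aacabbabdddddacbdd", "aaad"]

emit factor 1: 'aacabbabdddddacbdd' (i=0, period=18)
emit factor 2: 'aaad' (i=18, period=4)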